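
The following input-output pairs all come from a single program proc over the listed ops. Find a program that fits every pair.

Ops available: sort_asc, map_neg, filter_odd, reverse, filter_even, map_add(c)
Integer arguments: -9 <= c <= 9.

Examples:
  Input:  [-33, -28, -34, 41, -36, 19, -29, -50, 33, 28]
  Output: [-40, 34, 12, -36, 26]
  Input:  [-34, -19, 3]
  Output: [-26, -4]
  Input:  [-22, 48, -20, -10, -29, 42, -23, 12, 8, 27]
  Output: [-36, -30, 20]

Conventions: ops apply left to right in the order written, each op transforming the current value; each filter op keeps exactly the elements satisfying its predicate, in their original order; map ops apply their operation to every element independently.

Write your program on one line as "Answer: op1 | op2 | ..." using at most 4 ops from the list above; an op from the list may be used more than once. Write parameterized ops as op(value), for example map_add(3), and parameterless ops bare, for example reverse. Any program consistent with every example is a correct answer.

map_add(-7) | map_neg | filter_even | map_neg

Check, running the answer program on each example:
  [-33, -28, -34, 41, -36, 19, -29, -50, 33, 28] -> [-40, -35, -41, 34, -43, 12, -36, -57, 26, 21] -> [40, 35, 41, -34, 43, -12, 36, 57, -26, -21] -> [40, -34, -12, 36, -26] -> [-40, 34, 12, -36, 26]
  [-34, -19, 3] -> [-41, -26, -4] -> [41, 26, 4] -> [26, 4] -> [-26, -4]
  [-22, 48, -20, -10, -29, 42, -23, 12, 8, 27] -> [-29, 41, -27, -17, -36, 35, -30, 5, 1, 20] -> [29, -41, 27, 17, 36, -35, 30, -5, -1, -20] -> [36, 30, -20] -> [-36, -30, 20]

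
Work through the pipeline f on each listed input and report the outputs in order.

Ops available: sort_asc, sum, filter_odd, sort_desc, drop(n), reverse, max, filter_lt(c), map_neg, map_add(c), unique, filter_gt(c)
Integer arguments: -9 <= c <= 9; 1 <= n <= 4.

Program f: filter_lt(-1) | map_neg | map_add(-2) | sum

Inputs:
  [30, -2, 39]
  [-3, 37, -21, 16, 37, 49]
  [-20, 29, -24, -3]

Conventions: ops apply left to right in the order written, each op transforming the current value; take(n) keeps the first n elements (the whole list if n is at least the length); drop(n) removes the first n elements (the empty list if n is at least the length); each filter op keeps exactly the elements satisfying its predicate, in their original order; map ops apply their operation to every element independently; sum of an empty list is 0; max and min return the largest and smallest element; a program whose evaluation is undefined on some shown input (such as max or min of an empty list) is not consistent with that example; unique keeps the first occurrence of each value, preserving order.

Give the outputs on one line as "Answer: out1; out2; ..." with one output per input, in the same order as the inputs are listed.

Execution, op by op:
  [30, -2, 39] -> [-2] -> [2] -> [0] -> 0
  [-3, 37, -21, 16, 37, 49] -> [-3, -21] -> [3, 21] -> [1, 19] -> 20
  [-20, 29, -24, -3] -> [-20, -24, -3] -> [20, 24, 3] -> [18, 22, 1] -> 41

0; 20; 41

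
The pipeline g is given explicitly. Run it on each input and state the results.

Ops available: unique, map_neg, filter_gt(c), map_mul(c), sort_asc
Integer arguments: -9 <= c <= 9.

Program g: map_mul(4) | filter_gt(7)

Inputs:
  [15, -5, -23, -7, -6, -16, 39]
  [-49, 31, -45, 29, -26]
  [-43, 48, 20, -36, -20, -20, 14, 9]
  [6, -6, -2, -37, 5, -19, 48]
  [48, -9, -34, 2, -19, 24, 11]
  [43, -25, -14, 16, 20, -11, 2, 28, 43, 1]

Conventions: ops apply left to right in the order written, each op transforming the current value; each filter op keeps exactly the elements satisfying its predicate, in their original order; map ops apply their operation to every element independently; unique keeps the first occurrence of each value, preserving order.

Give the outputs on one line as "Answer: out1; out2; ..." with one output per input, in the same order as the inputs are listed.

Execution, op by op:
  [15, -5, -23, -7, -6, -16, 39] -> [60, -20, -92, -28, -24, -64, 156] -> [60, 156]
  [-49, 31, -45, 29, -26] -> [-196, 124, -180, 116, -104] -> [124, 116]
  [-43, 48, 20, -36, -20, -20, 14, 9] -> [-172, 192, 80, -144, -80, -80, 56, 36] -> [192, 80, 56, 36]
  [6, -6, -2, -37, 5, -19, 48] -> [24, -24, -8, -148, 20, -76, 192] -> [24, 20, 192]
  [48, -9, -34, 2, -19, 24, 11] -> [192, -36, -136, 8, -76, 96, 44] -> [192, 8, 96, 44]
  [43, -25, -14, 16, 20, -11, 2, 28, 43, 1] -> [172, -100, -56, 64, 80, -44, 8, 112, 172, 4] -> [172, 64, 80, 8, 112, 172]

[60, 156]; [124, 116]; [192, 80, 56, 36]; [24, 20, 192]; [192, 8, 96, 44]; [172, 64, 80, 8, 112, 172]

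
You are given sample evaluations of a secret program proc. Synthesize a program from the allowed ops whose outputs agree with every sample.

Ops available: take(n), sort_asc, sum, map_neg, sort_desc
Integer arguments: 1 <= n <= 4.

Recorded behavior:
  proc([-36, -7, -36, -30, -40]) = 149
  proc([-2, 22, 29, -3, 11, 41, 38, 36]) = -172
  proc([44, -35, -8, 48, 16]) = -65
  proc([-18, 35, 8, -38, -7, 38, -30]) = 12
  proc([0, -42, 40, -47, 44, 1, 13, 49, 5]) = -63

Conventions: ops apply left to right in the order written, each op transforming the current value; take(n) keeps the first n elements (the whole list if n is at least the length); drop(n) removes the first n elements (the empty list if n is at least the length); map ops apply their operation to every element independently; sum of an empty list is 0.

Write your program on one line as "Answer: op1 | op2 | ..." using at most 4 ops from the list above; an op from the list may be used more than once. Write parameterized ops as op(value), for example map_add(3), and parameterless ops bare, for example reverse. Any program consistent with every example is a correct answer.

sort_asc | map_neg | sort_asc | sum

Check, running the answer program on each example:
  [-36, -7, -36, -30, -40] -> [-40, -36, -36, -30, -7] -> [40, 36, 36, 30, 7] -> [7, 30, 36, 36, 40] -> 149
  [-2, 22, 29, -3, 11, 41, 38, 36] -> [-3, -2, 11, 22, 29, 36, 38, 41] -> [3, 2, -11, -22, -29, -36, -38, -41] -> [-41, -38, -36, -29, -22, -11, 2, 3] -> -172
  [44, -35, -8, 48, 16] -> [-35, -8, 16, 44, 48] -> [35, 8, -16, -44, -48] -> [-48, -44, -16, 8, 35] -> -65
  [-18, 35, 8, -38, -7, 38, -30] -> [-38, -30, -18, -7, 8, 35, 38] -> [38, 30, 18, 7, -8, -35, -38] -> [-38, -35, -8, 7, 18, 30, 38] -> 12
  [0, -42, 40, -47, 44, 1, 13, 49, 5] -> [-47, -42, 0, 1, 5, 13, 40, 44, 49] -> [47, 42, 0, -1, -5, -13, -40, -44, -49] -> [-49, -44, -40, -13, -5, -1, 0, 42, 47] -> -63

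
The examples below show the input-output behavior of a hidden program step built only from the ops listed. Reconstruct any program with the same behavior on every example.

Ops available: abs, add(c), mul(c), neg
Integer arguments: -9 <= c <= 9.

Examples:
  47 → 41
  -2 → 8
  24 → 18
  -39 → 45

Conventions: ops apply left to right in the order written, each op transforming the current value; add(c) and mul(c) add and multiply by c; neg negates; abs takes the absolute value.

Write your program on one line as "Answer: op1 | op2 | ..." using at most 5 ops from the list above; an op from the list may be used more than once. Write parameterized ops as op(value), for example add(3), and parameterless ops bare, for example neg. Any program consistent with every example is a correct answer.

add(-5) | add(-1) | neg | abs

Check, running the answer program on each example:
  47 -> 42 -> 41 -> -41 -> 41
  -2 -> -7 -> -8 -> 8 -> 8
  24 -> 19 -> 18 -> -18 -> 18
  -39 -> -44 -> -45 -> 45 -> 45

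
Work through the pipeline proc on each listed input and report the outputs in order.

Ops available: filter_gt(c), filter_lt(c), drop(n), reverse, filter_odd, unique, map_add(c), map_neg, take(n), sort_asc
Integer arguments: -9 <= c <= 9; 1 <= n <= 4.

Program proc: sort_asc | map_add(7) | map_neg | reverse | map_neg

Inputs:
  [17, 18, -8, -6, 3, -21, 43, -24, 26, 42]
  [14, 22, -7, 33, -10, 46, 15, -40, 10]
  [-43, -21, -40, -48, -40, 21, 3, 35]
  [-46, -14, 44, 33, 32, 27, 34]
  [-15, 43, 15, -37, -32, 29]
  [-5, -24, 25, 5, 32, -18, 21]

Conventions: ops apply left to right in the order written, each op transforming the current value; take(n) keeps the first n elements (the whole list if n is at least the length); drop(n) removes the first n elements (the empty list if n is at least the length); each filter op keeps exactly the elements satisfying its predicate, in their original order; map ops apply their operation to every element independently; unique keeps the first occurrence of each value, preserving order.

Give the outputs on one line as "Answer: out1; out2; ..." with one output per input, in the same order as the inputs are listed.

[50, 49, 33, 25, 24, 10, 1, -1, -14, -17]; [53, 40, 29, 22, 21, 17, 0, -3, -33]; [42, 28, 10, -14, -33, -33, -36, -41]; [51, 41, 40, 39, 34, -7, -39]; [50, 36, 22, -8, -25, -30]; [39, 32, 28, 12, 2, -11, -17]

Execution, op by op:
  [17, 18, -8, -6, 3, -21, 43, -24, 26, 42] -> [-24, -21, -8, -6, 3, 17, 18, 26, 42, 43] -> [-17, -14, -1, 1, 10, 24, 25, 33, 49, 50] -> [17, 14, 1, -1, -10, -24, -25, -33, -49, -50] -> [-50, -49, -33, -25, -24, -10, -1, 1, 14, 17] -> [50, 49, 33, 25, 24, 10, 1, -1, -14, -17]
  [14, 22, -7, 33, -10, 46, 15, -40, 10] -> [-40, -10, -7, 10, 14, 15, 22, 33, 46] -> [-33, -3, 0, 17, 21, 22, 29, 40, 53] -> [33, 3, 0, -17, -21, -22, -29, -40, -53] -> [-53, -40, -29, -22, -21, -17, 0, 3, 33] -> [53, 40, 29, 22, 21, 17, 0, -3, -33]
  [-43, -21, -40, -48, -40, 21, 3, 35] -> [-48, -43, -40, -40, -21, 3, 21, 35] -> [-41, -36, -33, -33, -14, 10, 28, 42] -> [41, 36, 33, 33, 14, -10, -28, -42] -> [-42, -28, -10, 14, 33, 33, 36, 41] -> [42, 28, 10, -14, -33, -33, -36, -41]
  [-46, -14, 44, 33, 32, 27, 34] -> [-46, -14, 27, 32, 33, 34, 44] -> [-39, -7, 34, 39, 40, 41, 51] -> [39, 7, -34, -39, -40, -41, -51] -> [-51, -41, -40, -39, -34, 7, 39] -> [51, 41, 40, 39, 34, -7, -39]
  [-15, 43, 15, -37, -32, 29] -> [-37, -32, -15, 15, 29, 43] -> [-30, -25, -8, 22, 36, 50] -> [30, 25, 8, -22, -36, -50] -> [-50, -36, -22, 8, 25, 30] -> [50, 36, 22, -8, -25, -30]
  [-5, -24, 25, 5, 32, -18, 21] -> [-24, -18, -5, 5, 21, 25, 32] -> [-17, -11, 2, 12, 28, 32, 39] -> [17, 11, -2, -12, -28, -32, -39] -> [-39, -32, -28, -12, -2, 11, 17] -> [39, 32, 28, 12, 2, -11, -17]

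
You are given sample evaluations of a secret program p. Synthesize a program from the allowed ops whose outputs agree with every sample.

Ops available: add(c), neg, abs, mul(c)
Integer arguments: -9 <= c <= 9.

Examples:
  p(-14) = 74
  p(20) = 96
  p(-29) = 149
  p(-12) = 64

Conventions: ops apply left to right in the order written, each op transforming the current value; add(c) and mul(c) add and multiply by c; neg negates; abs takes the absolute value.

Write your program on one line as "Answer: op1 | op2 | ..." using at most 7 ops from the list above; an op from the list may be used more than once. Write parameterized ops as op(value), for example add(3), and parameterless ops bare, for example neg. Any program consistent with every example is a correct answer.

mul(-5) | add(5) | add(-3) | add(-6) | add(8) | abs

Check, running the answer program on each example:
  -14 -> 70 -> 75 -> 72 -> 66 -> 74 -> 74
  20 -> -100 -> -95 -> -98 -> -104 -> -96 -> 96
  -29 -> 145 -> 150 -> 147 -> 141 -> 149 -> 149
  -12 -> 60 -> 65 -> 62 -> 56 -> 64 -> 64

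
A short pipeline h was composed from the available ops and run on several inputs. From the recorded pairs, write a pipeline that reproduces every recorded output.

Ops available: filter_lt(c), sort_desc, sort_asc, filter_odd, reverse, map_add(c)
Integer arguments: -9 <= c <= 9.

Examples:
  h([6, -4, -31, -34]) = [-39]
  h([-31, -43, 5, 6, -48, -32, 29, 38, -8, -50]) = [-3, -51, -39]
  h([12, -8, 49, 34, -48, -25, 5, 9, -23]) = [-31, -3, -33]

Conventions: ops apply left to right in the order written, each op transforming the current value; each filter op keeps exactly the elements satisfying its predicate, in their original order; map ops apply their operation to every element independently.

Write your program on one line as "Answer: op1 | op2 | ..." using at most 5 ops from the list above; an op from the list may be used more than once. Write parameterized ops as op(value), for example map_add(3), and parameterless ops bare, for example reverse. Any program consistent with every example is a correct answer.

map_add(-8) | filter_odd | filter_lt(5) | filter_lt(-1) | reverse

Check, running the answer program on each example:
  [6, -4, -31, -34] -> [-2, -12, -39, -42] -> [-39] -> [-39] -> [-39] -> [-39]
  [-31, -43, 5, 6, -48, -32, 29, 38, -8, -50] -> [-39, -51, -3, -2, -56, -40, 21, 30, -16, -58] -> [-39, -51, -3, 21] -> [-39, -51, -3] -> [-39, -51, -3] -> [-3, -51, -39]
  [12, -8, 49, 34, -48, -25, 5, 9, -23] -> [4, -16, 41, 26, -56, -33, -3, 1, -31] -> [41, -33, -3, 1, -31] -> [-33, -3, 1, -31] -> [-33, -3, -31] -> [-31, -3, -33]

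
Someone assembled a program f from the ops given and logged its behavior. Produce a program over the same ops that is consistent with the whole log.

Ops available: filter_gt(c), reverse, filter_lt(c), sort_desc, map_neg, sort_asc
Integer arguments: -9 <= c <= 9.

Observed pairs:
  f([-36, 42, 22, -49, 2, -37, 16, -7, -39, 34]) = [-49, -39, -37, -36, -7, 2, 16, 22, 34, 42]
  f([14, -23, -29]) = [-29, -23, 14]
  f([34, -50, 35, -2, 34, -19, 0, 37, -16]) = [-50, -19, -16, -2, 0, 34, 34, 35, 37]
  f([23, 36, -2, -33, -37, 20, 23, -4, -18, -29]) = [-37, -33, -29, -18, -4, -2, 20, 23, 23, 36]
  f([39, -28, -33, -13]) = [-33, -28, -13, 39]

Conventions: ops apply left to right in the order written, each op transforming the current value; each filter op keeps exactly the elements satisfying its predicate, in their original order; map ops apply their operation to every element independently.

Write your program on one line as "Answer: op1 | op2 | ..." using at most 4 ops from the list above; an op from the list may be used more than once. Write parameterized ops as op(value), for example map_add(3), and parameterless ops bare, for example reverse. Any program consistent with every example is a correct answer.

map_neg | sort_asc | reverse | map_neg

Check, running the answer program on each example:
  [-36, 42, 22, -49, 2, -37, 16, -7, -39, 34] -> [36, -42, -22, 49, -2, 37, -16, 7, 39, -34] -> [-42, -34, -22, -16, -2, 7, 36, 37, 39, 49] -> [49, 39, 37, 36, 7, -2, -16, -22, -34, -42] -> [-49, -39, -37, -36, -7, 2, 16, 22, 34, 42]
  [14, -23, -29] -> [-14, 23, 29] -> [-14, 23, 29] -> [29, 23, -14] -> [-29, -23, 14]
  [34, -50, 35, -2, 34, -19, 0, 37, -16] -> [-34, 50, -35, 2, -34, 19, 0, -37, 16] -> [-37, -35, -34, -34, 0, 2, 16, 19, 50] -> [50, 19, 16, 2, 0, -34, -34, -35, -37] -> [-50, -19, -16, -2, 0, 34, 34, 35, 37]
  [23, 36, -2, -33, -37, 20, 23, -4, -18, -29] -> [-23, -36, 2, 33, 37, -20, -23, 4, 18, 29] -> [-36, -23, -23, -20, 2, 4, 18, 29, 33, 37] -> [37, 33, 29, 18, 4, 2, -20, -23, -23, -36] -> [-37, -33, -29, -18, -4, -2, 20, 23, 23, 36]
  [39, -28, -33, -13] -> [-39, 28, 33, 13] -> [-39, 13, 28, 33] -> [33, 28, 13, -39] -> [-33, -28, -13, 39]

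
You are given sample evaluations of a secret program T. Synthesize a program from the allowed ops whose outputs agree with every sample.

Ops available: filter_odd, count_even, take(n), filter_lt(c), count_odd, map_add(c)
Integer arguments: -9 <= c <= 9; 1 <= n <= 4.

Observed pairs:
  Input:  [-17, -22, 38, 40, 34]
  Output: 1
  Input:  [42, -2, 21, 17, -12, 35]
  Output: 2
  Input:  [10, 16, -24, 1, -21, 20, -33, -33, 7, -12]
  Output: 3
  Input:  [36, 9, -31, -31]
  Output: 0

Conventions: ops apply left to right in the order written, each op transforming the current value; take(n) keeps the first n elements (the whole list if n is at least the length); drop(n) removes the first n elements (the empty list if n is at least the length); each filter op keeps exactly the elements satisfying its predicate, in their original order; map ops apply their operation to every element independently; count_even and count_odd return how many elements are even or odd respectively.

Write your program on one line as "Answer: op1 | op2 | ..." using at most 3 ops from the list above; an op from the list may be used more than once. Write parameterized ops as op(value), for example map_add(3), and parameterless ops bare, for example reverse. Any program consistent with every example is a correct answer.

map_add(-7) | filter_lt(4) | count_odd

Check, running the answer program on each example:
  [-17, -22, 38, 40, 34] -> [-24, -29, 31, 33, 27] -> [-24, -29] -> 1
  [42, -2, 21, 17, -12, 35] -> [35, -9, 14, 10, -19, 28] -> [-9, -19] -> 2
  [10, 16, -24, 1, -21, 20, -33, -33, 7, -12] -> [3, 9, -31, -6, -28, 13, -40, -40, 0, -19] -> [3, -31, -6, -28, -40, -40, 0, -19] -> 3
  [36, 9, -31, -31] -> [29, 2, -38, -38] -> [2, -38, -38] -> 0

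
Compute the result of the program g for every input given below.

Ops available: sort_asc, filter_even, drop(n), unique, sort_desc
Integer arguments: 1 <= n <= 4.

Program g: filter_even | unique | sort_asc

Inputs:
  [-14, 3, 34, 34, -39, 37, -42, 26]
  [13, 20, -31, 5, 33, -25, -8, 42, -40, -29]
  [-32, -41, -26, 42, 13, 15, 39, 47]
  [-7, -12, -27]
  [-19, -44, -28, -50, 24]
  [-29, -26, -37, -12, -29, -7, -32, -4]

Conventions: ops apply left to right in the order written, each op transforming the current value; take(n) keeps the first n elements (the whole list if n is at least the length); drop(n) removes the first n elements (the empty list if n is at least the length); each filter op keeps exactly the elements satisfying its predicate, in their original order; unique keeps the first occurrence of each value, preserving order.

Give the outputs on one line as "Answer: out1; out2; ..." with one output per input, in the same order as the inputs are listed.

[-42, -14, 26, 34]; [-40, -8, 20, 42]; [-32, -26, 42]; [-12]; [-50, -44, -28, 24]; [-32, -26, -12, -4]

Execution, op by op:
  [-14, 3, 34, 34, -39, 37, -42, 26] -> [-14, 34, 34, -42, 26] -> [-14, 34, -42, 26] -> [-42, -14, 26, 34]
  [13, 20, -31, 5, 33, -25, -8, 42, -40, -29] -> [20, -8, 42, -40] -> [20, -8, 42, -40] -> [-40, -8, 20, 42]
  [-32, -41, -26, 42, 13, 15, 39, 47] -> [-32, -26, 42] -> [-32, -26, 42] -> [-32, -26, 42]
  [-7, -12, -27] -> [-12] -> [-12] -> [-12]
  [-19, -44, -28, -50, 24] -> [-44, -28, -50, 24] -> [-44, -28, -50, 24] -> [-50, -44, -28, 24]
  [-29, -26, -37, -12, -29, -7, -32, -4] -> [-26, -12, -32, -4] -> [-26, -12, -32, -4] -> [-32, -26, -12, -4]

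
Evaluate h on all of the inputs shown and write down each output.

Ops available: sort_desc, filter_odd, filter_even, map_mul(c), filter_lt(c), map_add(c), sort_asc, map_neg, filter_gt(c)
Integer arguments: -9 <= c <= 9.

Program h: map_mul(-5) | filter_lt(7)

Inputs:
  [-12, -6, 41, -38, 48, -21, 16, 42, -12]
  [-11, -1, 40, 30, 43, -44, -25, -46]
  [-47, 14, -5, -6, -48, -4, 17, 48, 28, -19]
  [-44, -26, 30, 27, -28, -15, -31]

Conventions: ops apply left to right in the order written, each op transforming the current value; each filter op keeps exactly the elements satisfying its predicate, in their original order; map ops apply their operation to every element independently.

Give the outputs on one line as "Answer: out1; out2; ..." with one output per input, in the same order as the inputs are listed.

[-205, -240, -80, -210]; [5, -200, -150, -215]; [-70, -85, -240, -140]; [-150, -135]

Execution, op by op:
  [-12, -6, 41, -38, 48, -21, 16, 42, -12] -> [60, 30, -205, 190, -240, 105, -80, -210, 60] -> [-205, -240, -80, -210]
  [-11, -1, 40, 30, 43, -44, -25, -46] -> [55, 5, -200, -150, -215, 220, 125, 230] -> [5, -200, -150, -215]
  [-47, 14, -5, -6, -48, -4, 17, 48, 28, -19] -> [235, -70, 25, 30, 240, 20, -85, -240, -140, 95] -> [-70, -85, -240, -140]
  [-44, -26, 30, 27, -28, -15, -31] -> [220, 130, -150, -135, 140, 75, 155] -> [-150, -135]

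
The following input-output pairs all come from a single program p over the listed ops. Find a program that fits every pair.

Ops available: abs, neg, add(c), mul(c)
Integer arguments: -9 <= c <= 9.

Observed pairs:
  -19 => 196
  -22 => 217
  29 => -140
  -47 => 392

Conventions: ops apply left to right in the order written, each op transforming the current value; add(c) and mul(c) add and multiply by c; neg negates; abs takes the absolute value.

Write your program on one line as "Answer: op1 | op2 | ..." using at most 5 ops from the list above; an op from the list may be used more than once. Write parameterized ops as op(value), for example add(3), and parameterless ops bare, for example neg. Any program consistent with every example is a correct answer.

add(-9) | neg | mul(-7) | neg

Check, running the answer program on each example:
  -19 -> -28 -> 28 -> -196 -> 196
  -22 -> -31 -> 31 -> -217 -> 217
  29 -> 20 -> -20 -> 140 -> -140
  -47 -> -56 -> 56 -> -392 -> 392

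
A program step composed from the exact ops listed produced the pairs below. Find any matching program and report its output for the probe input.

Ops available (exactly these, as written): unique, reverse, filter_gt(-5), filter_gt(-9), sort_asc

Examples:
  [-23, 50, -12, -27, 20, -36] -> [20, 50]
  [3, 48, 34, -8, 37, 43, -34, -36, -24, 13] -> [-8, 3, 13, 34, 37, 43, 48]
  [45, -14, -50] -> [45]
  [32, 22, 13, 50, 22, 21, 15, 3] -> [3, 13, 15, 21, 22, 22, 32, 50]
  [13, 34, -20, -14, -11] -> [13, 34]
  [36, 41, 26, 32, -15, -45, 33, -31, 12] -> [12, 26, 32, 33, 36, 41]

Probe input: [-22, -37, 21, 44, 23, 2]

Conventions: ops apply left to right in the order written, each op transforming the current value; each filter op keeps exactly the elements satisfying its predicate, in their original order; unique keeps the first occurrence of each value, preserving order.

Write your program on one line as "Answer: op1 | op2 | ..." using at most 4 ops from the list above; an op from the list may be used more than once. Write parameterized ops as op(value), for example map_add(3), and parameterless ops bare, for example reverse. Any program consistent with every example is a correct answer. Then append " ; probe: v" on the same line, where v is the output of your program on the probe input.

reverse | filter_gt(-9) | sort_asc ; probe: [2, 21, 23, 44]

Check, running the answer program on each example:
  [-23, 50, -12, -27, 20, -36] -> [-36, 20, -27, -12, 50, -23] -> [20, 50] -> [20, 50]
  [3, 48, 34, -8, 37, 43, -34, -36, -24, 13] -> [13, -24, -36, -34, 43, 37, -8, 34, 48, 3] -> [13, 43, 37, -8, 34, 48, 3] -> [-8, 3, 13, 34, 37, 43, 48]
  [45, -14, -50] -> [-50, -14, 45] -> [45] -> [45]
  [32, 22, 13, 50, 22, 21, 15, 3] -> [3, 15, 21, 22, 50, 13, 22, 32] -> [3, 15, 21, 22, 50, 13, 22, 32] -> [3, 13, 15, 21, 22, 22, 32, 50]
  [13, 34, -20, -14, -11] -> [-11, -14, -20, 34, 13] -> [34, 13] -> [13, 34]
  [36, 41, 26, 32, -15, -45, 33, -31, 12] -> [12, -31, 33, -45, -15, 32, 26, 41, 36] -> [12, 33, 32, 26, 41, 36] -> [12, 26, 32, 33, 36, 41]
  probe: [-22, -37, 21, 44, 23, 2] -> [2, 23, 44, 21, -37, -22] -> [2, 23, 44, 21] -> [2, 21, 23, 44]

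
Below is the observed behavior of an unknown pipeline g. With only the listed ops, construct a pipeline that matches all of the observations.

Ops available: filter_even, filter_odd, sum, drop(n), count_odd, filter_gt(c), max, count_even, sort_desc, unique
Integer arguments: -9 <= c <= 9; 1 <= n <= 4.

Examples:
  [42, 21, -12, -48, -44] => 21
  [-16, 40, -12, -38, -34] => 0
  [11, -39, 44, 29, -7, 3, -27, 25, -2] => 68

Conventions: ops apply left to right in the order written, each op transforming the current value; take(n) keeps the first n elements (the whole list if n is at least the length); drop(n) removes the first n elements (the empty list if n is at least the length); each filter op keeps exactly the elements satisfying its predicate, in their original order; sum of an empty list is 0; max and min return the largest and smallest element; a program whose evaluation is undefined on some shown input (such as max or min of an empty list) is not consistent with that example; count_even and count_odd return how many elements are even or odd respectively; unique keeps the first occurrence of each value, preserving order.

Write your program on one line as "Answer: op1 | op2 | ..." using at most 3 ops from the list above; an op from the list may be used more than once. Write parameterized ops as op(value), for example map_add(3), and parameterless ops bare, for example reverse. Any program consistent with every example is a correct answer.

filter_odd | filter_gt(2) | sum

Check, running the answer program on each example:
  [42, 21, -12, -48, -44] -> [21] -> [21] -> 21
  [-16, 40, -12, -38, -34] -> [] -> [] -> 0
  [11, -39, 44, 29, -7, 3, -27, 25, -2] -> [11, -39, 29, -7, 3, -27, 25] -> [11, 29, 3, 25] -> 68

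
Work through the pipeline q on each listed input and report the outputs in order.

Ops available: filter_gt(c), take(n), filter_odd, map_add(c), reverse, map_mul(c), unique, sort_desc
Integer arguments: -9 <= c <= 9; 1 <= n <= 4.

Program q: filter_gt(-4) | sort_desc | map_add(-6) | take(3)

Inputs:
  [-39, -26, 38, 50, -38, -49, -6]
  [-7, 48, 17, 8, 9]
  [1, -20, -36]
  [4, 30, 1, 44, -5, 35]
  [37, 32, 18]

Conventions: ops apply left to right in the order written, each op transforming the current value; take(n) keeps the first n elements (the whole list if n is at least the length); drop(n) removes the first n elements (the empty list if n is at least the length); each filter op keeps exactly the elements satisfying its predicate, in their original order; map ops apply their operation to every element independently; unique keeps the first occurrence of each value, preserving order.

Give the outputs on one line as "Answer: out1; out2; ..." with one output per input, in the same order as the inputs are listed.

[44, 32]; [42, 11, 3]; [-5]; [38, 29, 24]; [31, 26, 12]

Execution, op by op:
  [-39, -26, 38, 50, -38, -49, -6] -> [38, 50] -> [50, 38] -> [44, 32] -> [44, 32]
  [-7, 48, 17, 8, 9] -> [48, 17, 8, 9] -> [48, 17, 9, 8] -> [42, 11, 3, 2] -> [42, 11, 3]
  [1, -20, -36] -> [1] -> [1] -> [-5] -> [-5]
  [4, 30, 1, 44, -5, 35] -> [4, 30, 1, 44, 35] -> [44, 35, 30, 4, 1] -> [38, 29, 24, -2, -5] -> [38, 29, 24]
  [37, 32, 18] -> [37, 32, 18] -> [37, 32, 18] -> [31, 26, 12] -> [31, 26, 12]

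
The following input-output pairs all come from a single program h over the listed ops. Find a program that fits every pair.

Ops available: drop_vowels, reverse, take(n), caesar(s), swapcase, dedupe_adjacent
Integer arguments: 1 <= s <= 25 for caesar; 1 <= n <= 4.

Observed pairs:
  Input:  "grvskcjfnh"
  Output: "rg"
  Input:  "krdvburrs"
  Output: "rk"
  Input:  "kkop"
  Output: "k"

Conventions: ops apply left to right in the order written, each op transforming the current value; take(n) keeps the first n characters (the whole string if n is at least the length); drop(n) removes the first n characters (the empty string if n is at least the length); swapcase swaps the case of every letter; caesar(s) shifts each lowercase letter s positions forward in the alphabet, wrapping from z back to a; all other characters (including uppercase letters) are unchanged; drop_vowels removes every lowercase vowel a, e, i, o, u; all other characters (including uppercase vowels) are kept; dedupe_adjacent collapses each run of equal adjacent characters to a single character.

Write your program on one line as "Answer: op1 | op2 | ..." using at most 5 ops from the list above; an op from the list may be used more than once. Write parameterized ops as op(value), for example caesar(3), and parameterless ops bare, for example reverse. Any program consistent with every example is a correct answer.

dedupe_adjacent | take(2) | reverse | drop_vowels

Check, running the answer program on each example:
  "grvskcjfnh" -> "grvskcjfnh" -> "gr" -> "rg" -> "rg"
  "krdvburrs" -> "krdvburs" -> "kr" -> "rk" -> "rk"
  "kkop" -> "kop" -> "ko" -> "ok" -> "k"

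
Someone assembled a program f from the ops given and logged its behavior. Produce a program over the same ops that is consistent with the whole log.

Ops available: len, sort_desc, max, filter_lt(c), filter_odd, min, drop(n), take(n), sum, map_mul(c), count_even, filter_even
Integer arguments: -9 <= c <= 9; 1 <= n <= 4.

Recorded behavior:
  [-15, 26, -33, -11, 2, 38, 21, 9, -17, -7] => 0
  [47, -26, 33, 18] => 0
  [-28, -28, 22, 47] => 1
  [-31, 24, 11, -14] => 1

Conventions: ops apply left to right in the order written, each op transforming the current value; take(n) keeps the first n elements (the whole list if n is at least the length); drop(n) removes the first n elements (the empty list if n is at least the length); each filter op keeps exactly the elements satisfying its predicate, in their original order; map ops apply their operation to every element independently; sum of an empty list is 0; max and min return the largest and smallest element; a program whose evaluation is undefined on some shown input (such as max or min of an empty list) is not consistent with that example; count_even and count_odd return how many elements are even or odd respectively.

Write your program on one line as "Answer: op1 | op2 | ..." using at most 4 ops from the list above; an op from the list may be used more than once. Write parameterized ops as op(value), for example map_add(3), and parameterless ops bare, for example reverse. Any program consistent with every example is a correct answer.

filter_lt(-6) | filter_lt(-7) | drop(1) | count_even

Check, running the answer program on each example:
  [-15, 26, -33, -11, 2, 38, 21, 9, -17, -7] -> [-15, -33, -11, -17, -7] -> [-15, -33, -11, -17] -> [-33, -11, -17] -> 0
  [47, -26, 33, 18] -> [-26] -> [-26] -> [] -> 0
  [-28, -28, 22, 47] -> [-28, -28] -> [-28, -28] -> [-28] -> 1
  [-31, 24, 11, -14] -> [-31, -14] -> [-31, -14] -> [-14] -> 1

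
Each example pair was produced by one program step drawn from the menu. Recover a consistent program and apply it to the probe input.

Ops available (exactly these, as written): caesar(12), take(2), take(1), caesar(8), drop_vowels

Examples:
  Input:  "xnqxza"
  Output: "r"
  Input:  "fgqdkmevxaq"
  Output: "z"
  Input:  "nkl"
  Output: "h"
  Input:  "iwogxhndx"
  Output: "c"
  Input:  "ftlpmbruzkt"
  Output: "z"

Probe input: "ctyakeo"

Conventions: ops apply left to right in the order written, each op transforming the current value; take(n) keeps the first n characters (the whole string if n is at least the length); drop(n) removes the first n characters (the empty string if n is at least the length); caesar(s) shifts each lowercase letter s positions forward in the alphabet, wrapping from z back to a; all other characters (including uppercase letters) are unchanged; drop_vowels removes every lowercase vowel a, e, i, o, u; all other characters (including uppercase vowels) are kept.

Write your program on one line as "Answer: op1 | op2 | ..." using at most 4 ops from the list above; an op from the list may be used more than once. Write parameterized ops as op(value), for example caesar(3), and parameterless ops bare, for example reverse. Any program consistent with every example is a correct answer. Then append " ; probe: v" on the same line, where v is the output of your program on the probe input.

take(1) | caesar(12) | caesar(8) ; probe: "w"

Check, running the answer program on each example:
  "xnqxza" -> "x" -> "j" -> "r"
  "fgqdkmevxaq" -> "f" -> "r" -> "z"
  "nkl" -> "n" -> "z" -> "h"
  "iwogxhndx" -> "i" -> "u" -> "c"
  "ftlpmbruzkt" -> "f" -> "r" -> "z"
  probe: "ctyakeo" -> "c" -> "o" -> "w"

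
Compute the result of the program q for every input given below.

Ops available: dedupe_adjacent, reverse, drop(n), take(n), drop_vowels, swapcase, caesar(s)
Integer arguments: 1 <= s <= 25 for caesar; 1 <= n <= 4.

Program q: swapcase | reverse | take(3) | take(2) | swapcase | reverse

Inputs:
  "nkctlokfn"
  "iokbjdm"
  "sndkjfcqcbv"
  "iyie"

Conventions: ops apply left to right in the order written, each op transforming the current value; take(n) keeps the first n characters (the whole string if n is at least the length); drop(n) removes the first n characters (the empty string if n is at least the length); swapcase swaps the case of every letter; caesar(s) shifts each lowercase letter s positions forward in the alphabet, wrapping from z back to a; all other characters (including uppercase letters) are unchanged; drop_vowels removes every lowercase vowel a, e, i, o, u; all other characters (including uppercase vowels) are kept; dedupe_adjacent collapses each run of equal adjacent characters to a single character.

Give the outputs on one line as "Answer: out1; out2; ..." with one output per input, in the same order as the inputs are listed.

"fn"; "dm"; "bv"; "ie"

Execution, op by op:
  "nkctlokfn" -> "NKCTLOKFN" -> "NFKOLTCKN" -> "NFK" -> "NF" -> "nf" -> "fn"
  "iokbjdm" -> "IOKBJDM" -> "MDJBKOI" -> "MDJ" -> "MD" -> "md" -> "dm"
  "sndkjfcqcbv" -> "SNDKJFCQCBV" -> "VBCQCFJKDNS" -> "VBC" -> "VB" -> "vb" -> "bv"
  "iyie" -> "IYIE" -> "EIYI" -> "EIY" -> "EI" -> "ei" -> "ie"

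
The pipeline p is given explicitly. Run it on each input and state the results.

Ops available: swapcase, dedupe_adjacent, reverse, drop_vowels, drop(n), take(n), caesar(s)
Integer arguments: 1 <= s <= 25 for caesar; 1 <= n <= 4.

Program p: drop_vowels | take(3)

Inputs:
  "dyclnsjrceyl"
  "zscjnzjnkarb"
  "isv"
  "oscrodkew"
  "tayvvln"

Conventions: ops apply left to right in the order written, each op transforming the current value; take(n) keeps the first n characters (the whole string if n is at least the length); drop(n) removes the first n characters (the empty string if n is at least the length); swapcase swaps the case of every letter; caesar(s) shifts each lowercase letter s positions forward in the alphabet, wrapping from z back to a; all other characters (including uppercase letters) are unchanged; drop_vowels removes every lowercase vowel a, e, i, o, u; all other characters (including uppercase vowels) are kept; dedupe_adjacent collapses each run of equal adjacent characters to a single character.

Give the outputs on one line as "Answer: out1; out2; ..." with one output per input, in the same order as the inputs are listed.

"dyc"; "zsc"; "sv"; "scr"; "tyv"

Execution, op by op:
  "dyclnsjrceyl" -> "dyclnsjrcyl" -> "dyc"
  "zscjnzjnkarb" -> "zscjnzjnkrb" -> "zsc"
  "isv" -> "sv" -> "sv"
  "oscrodkew" -> "scrdkw" -> "scr"
  "tayvvln" -> "tyvvln" -> "tyv"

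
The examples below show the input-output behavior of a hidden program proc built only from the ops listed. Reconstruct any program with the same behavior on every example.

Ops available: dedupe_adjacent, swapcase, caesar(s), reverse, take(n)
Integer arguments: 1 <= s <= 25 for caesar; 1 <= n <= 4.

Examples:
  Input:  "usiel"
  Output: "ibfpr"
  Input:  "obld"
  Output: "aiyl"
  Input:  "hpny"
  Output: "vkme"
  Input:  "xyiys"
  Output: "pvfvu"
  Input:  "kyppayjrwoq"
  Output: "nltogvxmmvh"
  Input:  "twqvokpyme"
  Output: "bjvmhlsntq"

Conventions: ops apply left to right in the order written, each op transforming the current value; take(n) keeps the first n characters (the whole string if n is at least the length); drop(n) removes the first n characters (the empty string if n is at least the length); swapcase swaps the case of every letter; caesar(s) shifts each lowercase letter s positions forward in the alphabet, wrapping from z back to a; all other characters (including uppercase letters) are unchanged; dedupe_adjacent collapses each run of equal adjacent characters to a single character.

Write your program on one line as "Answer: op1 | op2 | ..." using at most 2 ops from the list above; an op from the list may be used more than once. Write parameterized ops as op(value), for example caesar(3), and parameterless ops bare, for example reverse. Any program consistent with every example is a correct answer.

reverse | caesar(23)

Check, running the answer program on each example:
  "usiel" -> "leisu" -> "ibfpr"
  "obld" -> "dlbo" -> "aiyl"
  "hpny" -> "ynph" -> "vkme"
  "xyiys" -> "syiyx" -> "pvfvu"
  "kyppayjrwoq" -> "qowrjyappyk" -> "nltogvxmmvh"
  "twqvokpyme" -> "emypkovqwt" -> "bjvmhlsntq"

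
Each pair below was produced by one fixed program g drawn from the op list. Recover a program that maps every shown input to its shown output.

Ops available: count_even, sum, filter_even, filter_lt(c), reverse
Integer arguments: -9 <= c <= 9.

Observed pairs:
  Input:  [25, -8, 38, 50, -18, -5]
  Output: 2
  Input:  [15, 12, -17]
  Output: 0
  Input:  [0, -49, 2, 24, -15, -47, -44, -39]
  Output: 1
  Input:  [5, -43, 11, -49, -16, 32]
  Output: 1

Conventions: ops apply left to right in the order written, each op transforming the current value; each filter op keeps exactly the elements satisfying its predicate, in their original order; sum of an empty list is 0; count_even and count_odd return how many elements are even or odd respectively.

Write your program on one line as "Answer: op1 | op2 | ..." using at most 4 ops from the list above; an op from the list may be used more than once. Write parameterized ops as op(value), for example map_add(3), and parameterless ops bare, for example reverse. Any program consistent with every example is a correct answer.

reverse | filter_even | filter_lt(-5) | count_even

Check, running the answer program on each example:
  [25, -8, 38, 50, -18, -5] -> [-5, -18, 50, 38, -8, 25] -> [-18, 50, 38, -8] -> [-18, -8] -> 2
  [15, 12, -17] -> [-17, 12, 15] -> [12] -> [] -> 0
  [0, -49, 2, 24, -15, -47, -44, -39] -> [-39, -44, -47, -15, 24, 2, -49, 0] -> [-44, 24, 2, 0] -> [-44] -> 1
  [5, -43, 11, -49, -16, 32] -> [32, -16, -49, 11, -43, 5] -> [32, -16] -> [-16] -> 1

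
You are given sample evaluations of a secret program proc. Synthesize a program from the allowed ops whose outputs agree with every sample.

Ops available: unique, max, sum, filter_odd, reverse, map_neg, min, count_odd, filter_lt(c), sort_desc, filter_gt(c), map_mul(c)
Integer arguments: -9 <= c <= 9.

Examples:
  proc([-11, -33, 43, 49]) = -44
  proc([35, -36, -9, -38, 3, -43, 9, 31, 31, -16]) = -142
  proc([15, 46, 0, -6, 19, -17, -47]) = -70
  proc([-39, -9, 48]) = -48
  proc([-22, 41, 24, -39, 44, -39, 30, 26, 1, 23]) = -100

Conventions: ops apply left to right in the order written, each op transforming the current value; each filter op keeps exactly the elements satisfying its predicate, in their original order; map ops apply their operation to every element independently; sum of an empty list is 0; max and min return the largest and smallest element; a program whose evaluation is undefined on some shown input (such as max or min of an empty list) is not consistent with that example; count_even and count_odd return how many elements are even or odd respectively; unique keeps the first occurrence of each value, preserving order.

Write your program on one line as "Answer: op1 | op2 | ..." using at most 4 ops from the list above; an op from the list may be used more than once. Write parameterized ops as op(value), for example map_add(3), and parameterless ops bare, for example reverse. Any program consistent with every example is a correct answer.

filter_lt(2) | filter_lt(0) | sum

Check, running the answer program on each example:
  [-11, -33, 43, 49] -> [-11, -33] -> [-11, -33] -> -44
  [35, -36, -9, -38, 3, -43, 9, 31, 31, -16] -> [-36, -9, -38, -43, -16] -> [-36, -9, -38, -43, -16] -> -142
  [15, 46, 0, -6, 19, -17, -47] -> [0, -6, -17, -47] -> [-6, -17, -47] -> -70
  [-39, -9, 48] -> [-39, -9] -> [-39, -9] -> -48
  [-22, 41, 24, -39, 44, -39, 30, 26, 1, 23] -> [-22, -39, -39, 1] -> [-22, -39, -39] -> -100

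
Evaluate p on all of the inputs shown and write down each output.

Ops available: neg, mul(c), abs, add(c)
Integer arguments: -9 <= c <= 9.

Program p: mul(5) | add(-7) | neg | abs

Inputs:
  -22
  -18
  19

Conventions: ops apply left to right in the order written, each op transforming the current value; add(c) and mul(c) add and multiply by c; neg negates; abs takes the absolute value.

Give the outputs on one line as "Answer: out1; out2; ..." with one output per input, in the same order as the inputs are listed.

117; 97; 88

Execution, op by op:
  -22 -> -110 -> -117 -> 117 -> 117
  -18 -> -90 -> -97 -> 97 -> 97
  19 -> 95 -> 88 -> -88 -> 88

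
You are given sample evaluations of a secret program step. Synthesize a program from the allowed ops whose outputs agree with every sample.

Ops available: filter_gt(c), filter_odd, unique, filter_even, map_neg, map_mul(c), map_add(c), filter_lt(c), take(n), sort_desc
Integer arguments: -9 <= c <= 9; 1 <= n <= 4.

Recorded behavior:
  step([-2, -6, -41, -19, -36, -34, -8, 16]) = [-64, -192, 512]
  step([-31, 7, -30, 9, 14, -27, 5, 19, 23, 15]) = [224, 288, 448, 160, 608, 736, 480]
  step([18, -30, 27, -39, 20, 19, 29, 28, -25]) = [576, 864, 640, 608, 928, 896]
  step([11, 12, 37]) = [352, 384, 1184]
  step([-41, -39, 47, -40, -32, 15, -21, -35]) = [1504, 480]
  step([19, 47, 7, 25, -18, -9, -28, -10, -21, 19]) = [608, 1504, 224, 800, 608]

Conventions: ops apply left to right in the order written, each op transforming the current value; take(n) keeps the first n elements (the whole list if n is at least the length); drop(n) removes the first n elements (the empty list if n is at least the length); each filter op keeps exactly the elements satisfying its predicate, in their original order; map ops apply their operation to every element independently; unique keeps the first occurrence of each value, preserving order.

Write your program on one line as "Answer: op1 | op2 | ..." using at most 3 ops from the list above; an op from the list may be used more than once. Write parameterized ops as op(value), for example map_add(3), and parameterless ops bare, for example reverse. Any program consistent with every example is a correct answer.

filter_gt(-8) | map_mul(8) | map_mul(4)

Check, running the answer program on each example:
  [-2, -6, -41, -19, -36, -34, -8, 16] -> [-2, -6, 16] -> [-16, -48, 128] -> [-64, -192, 512]
  [-31, 7, -30, 9, 14, -27, 5, 19, 23, 15] -> [7, 9, 14, 5, 19, 23, 15] -> [56, 72, 112, 40, 152, 184, 120] -> [224, 288, 448, 160, 608, 736, 480]
  [18, -30, 27, -39, 20, 19, 29, 28, -25] -> [18, 27, 20, 19, 29, 28] -> [144, 216, 160, 152, 232, 224] -> [576, 864, 640, 608, 928, 896]
  [11, 12, 37] -> [11, 12, 37] -> [88, 96, 296] -> [352, 384, 1184]
  [-41, -39, 47, -40, -32, 15, -21, -35] -> [47, 15] -> [376, 120] -> [1504, 480]
  [19, 47, 7, 25, -18, -9, -28, -10, -21, 19] -> [19, 47, 7, 25, 19] -> [152, 376, 56, 200, 152] -> [608, 1504, 224, 800, 608]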